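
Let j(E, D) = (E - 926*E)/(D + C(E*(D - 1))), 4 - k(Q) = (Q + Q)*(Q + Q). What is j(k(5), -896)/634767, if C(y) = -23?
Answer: -29600/194450291 ≈ -0.00015222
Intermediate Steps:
k(Q) = 4 - 4*Q**2 (k(Q) = 4 - (Q + Q)*(Q + Q) = 4 - 2*Q*2*Q = 4 - 4*Q**2)
j(E, D) = -925*E/(-23 + D) (j(E, D) = (E - 926*E)/(D - 23) = (-925*E)/(-23 + D) = -925*E/(-23 + D))
j(k(5), -896)/634767 = -925*(4 - 4*5**2)/(-23 - 896)/634767 = -925*(4 - 4*25)/(-919)*(1/634767) = -925*(4 - 100)*(-1/919)*(1/634767) = -925*(-96)*(-1/919)*(1/634767) = -88800/919*1/634767 = -29600/194450291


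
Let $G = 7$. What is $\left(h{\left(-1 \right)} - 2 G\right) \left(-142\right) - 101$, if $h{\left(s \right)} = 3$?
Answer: $1461$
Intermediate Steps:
$\left(h{\left(-1 \right)} - 2 G\right) \left(-142\right) - 101 = \left(3 - 14\right) \left(-142\right) - 101 = \left(-11\right) \left(-142\right) - 101 = 1562 - 101 = 1461$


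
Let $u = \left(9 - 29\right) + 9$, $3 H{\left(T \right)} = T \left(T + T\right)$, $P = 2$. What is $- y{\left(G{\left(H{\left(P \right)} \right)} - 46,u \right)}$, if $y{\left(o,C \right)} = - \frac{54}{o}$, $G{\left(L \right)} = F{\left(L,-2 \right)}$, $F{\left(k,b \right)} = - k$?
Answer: $- \frac{81}{73} \approx -1.1096$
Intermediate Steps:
$H{\left(T \right)} = \frac{2 T^{2}}{3}$ ($H{\left(T \right)} = \frac{T \left(T + T\right)}{3} = \frac{T 2 T}{3} = \frac{2 T^{2}}{3}$)
$G{\left(L \right)} = - L$
$u = -11$ ($u = -20 + 9 = -11$)
$- y{\left(G{\left(H{\left(P \right)} \right)} - 46,u \right)} = - \frac{-54}{- \frac{2 \cdot 2^{2}}{3} - 46} = - \frac{-54}{- \frac{2 \cdot 4}{3} - 46} = - \frac{-54}{\left(-1\right) \frac{8}{3} - 46} = - \frac{-54}{- \frac{8}{3} - 46} = - \frac{-54}{- \frac{146}{3}} = - \frac{\left(-54\right) \left(-3\right)}{146} = \left(-1\right) \frac{81}{73} = - \frac{81}{73}$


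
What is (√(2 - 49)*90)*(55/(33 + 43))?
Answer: 2475*I*√47/38 ≈ 446.52*I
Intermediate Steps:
(√(2 - 49)*90)*(55/(33 + 43)) = (√(-47)*90)*(55/76) = ((I*√47)*90)*(55*(1/76)) = (90*I*√47)*(55/76) = 2475*I*√47/38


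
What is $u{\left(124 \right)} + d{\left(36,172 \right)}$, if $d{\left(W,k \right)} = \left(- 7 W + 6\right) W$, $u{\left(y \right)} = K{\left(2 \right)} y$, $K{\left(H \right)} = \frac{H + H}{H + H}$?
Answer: $-8732$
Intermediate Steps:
$K{\left(H \right)} = 1$ ($K{\left(H \right)} = \frac{2 H}{2 H} = 2 H \frac{1}{2 H} = 1$)
$u{\left(y \right)} = y$ ($u{\left(y \right)} = 1 y = y$)
$d{\left(W,k \right)} = W \left(6 - 7 W\right)$ ($d{\left(W,k \right)} = \left(6 - 7 W\right) W = W \left(6 - 7 W\right)$)
$u{\left(124 \right)} + d{\left(36,172 \right)} = 124 + 36 \left(6 - 252\right) = 124 + 36 \left(-246\right) = 124 - 8856 = -8732$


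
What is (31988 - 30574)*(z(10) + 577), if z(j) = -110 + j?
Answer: 674478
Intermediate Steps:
(31988 - 30574)*(z(10) + 577) = (31988 - 30574)*((-110 + 10) + 577) = 1414*(-100 + 577) = 1414*477 = 674478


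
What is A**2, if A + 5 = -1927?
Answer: 3732624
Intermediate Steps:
A = -1932 (A = -5 - 1927 = -1932)
A**2 = (-1932)**2 = 3732624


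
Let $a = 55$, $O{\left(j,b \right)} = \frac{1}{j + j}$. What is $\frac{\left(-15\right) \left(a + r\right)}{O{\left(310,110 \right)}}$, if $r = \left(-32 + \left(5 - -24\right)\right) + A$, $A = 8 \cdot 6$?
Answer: $-930000$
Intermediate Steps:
$O{\left(j,b \right)} = \frac{1}{2 j}$
$A = 48$
$r = 45$ ($r = \left(-32 + \left(5 - -24\right)\right) + 48 = \left(-32 + \left(5 + 24\right)\right) + 48 = \left(-32 + 29\right) + 48 = -3 + 48 = 45$)
$\frac{\left(-15\right) \left(a + r\right)}{O{\left(310,110 \right)}} = \frac{\left(-15\right) \left(55 + 45\right)}{\frac{1}{2} \cdot \frac{1}{310}} = \frac{\left(-15\right) 100}{\frac{1}{2} \cdot \frac{1}{310}} = - 1500 \frac{1}{\frac{1}{620}} = \left(-1500\right) 620 = -930000$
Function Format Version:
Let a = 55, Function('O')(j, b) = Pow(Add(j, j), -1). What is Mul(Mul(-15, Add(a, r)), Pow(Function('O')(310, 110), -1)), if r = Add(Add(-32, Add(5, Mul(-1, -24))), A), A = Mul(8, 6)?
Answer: -930000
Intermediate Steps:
Function('O')(j, b) = Mul(Rational(1, 2), Pow(j, -1)) (Function('O')(j, b) = Pow(Mul(2, j), -1) = Mul(Rational(1, 2), Pow(j, -1)))
A = 48
r = 45 (r = Add(Add(-32, Add(5, Mul(-1, -24))), 48) = Add(Add(-32, Add(5, 24)), 48) = Add(Add(-32, 29), 48) = Add(-3, 48) = 45)
Mul(Mul(-15, Add(a, r)), Pow(Function('O')(310, 110), -1)) = Mul(Mul(-15, Add(55, 45)), Pow(Mul(Rational(1, 2), Pow(310, -1)), -1)) = Mul(Mul(-15, 100), Pow(Mul(Rational(1, 2), Rational(1, 310)), -1)) = Mul(-1500, Pow(Rational(1, 620), -1)) = Mul(-1500, 620) = -930000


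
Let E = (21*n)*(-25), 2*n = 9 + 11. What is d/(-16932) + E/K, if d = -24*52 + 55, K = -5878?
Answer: 47952727/49763148 ≈ 0.96362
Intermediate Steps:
d = -1193 (d = -1248 + 55 = -1193)
n = 10 (n = (9 + 11)/2 = (½)*20 = 10)
E = -5250 (E = (21*10)*(-25) = 210*(-25) = -5250)
d/(-16932) + E/K = -1193/(-16932) - 5250/(-5878) = -1193*(-1/16932) - 5250*(-1/5878) = 1193/16932 + 2625/2939 = 47952727/49763148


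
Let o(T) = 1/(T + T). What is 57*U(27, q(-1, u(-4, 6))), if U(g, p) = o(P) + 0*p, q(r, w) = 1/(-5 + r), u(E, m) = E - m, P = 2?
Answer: 57/4 ≈ 14.250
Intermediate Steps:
o(T) = 1/(2*T)
U(g, p) = ¼ (U(g, p) = (½)/2 + 0*p = (½)*(½) + 0 = ¼ + 0 = ¼)
57*U(27, q(-1, u(-4, 6))) = 57*(¼) = 57/4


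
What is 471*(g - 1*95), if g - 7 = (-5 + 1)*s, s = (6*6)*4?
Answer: -312744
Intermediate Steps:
s = 144 (s = 36*4 = 144)
g = -569 (g = 7 + (-5 + 1)*144 = 7 - 4*144 = 7 - 576 = -569)
471*(g - 1*95) = 471*(-569 - 1*95) = 471*(-569 - 95) = 471*(-664) = -312744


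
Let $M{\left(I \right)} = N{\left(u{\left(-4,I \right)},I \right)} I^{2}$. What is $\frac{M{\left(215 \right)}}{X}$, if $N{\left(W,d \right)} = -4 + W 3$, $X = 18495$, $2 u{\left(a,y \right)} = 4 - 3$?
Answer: $- \frac{46225}{7398} \approx -6.2483$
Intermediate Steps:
$u{\left(a,y \right)} = \frac{1}{2}$ ($u{\left(a,y \right)} = \frac{4 - 3}{2} = \frac{1}{2} \cdot 1 = \frac{1}{2}$)
$N{\left(W,d \right)} = -4 + 3 W$
$M{\left(I \right)} = - \frac{5 I^{2}}{2}$ ($M{\left(I \right)} = \left(-4 + 3 \cdot \frac{1}{2}\right) I^{2} = \left(-4 + \frac{3}{2}\right) I^{2} = - \frac{5 I^{2}}{2}$)
$\frac{M{\left(215 \right)}}{X} = \frac{\left(- \frac{5}{2}\right) 215^{2}}{18495} = \left(- \frac{5}{2}\right) 46225 \cdot \frac{1}{18495} = \left(- \frac{231125}{2}\right) \frac{1}{18495} = - \frac{46225}{7398}$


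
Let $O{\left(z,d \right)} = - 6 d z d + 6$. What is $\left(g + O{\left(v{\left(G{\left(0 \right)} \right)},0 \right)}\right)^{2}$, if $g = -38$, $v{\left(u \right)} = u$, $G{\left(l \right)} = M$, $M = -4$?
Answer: $1024$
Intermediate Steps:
$G{\left(l \right)} = -4$
$O{\left(z,d \right)} = 6 - 6 z d^{2}$ ($O{\left(z,d \right)} = - 6 d z d + 6 = - 6 z d^{2} + 6 = 6 - 6 z d^{2}$)
$\left(g + O{\left(v{\left(G{\left(0 \right)} \right)},0 \right)}\right)^{2} = \left(-38 + \left(6 - - 24 \cdot 0^{2}\right)\right)^{2} = \left(-38 + \left(6 - \left(-24\right) 0\right)\right)^{2} = \left(-38 + \left(6 + 0\right)\right)^{2} = \left(-38 + 6\right)^{2} = \left(-32\right)^{2} = 1024$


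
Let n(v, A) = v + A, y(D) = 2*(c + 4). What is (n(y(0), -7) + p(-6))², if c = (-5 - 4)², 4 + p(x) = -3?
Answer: 24336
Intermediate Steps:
p(x) = -7 (p(x) = -4 - 3 = -7)
c = 81 (c = (-9)² = 81)
y(D) = 170 (y(D) = 2*(81 + 4) = 2*85 = 170)
n(v, A) = A + v
(n(y(0), -7) + p(-6))² = ((-7 + 170) - 7)² = (163 - 7)² = 156² = 24336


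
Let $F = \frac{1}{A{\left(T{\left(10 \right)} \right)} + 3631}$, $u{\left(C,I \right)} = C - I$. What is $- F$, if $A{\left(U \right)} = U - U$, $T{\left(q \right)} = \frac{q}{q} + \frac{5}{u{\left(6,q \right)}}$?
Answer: $- \frac{1}{3631} \approx -0.00027541$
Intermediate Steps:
$T{\left(q \right)} = 1 + \frac{5}{6 - q}$ ($T{\left(q \right)} = \frac{q}{q} + \frac{5}{6 - q} = 1 + \frac{5}{6 - q}$)
$A{\left(U \right)} = 0$
$F = \frac{1}{3631}$ ($F = \frac{1}{0 + 3631} = \frac{1}{3631} \approx 0.00027541$)
$- F = \left(-1\right) \frac{1}{3631} = - \frac{1}{3631}$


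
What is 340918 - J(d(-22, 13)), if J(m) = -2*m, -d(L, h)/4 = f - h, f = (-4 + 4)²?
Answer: 341022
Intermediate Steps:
f = 0 (f = 0² = 0)
d(L, h) = 4*h (d(L, h) = -4*(0 - h) = -(-4)*h = 4*h)
340918 - J(d(-22, 13)) = 340918 - (-2)*4*13 = 340918 - (-2)*52 = 340918 - 1*(-104) = 340918 + 104 = 341022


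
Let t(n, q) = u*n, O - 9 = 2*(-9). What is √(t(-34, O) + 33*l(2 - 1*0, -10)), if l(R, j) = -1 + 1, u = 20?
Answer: 2*I*√170 ≈ 26.077*I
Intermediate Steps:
l(R, j) = 0
O = -9 (O = 9 + 2*(-9) = 9 - 18 = -9)
t(n, q) = 20*n
√(t(-34, O) + 33*l(2 - 1*0, -10)) = √(20*(-34) + 33*0) = √(-680 + 0) = √(-680) = 2*I*√170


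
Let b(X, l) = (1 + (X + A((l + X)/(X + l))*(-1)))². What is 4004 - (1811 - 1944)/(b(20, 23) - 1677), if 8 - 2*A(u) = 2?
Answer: 5417279/1353 ≈ 4003.9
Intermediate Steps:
A(u) = 3 (A(u) = 4 - ½*2 = 4 - 1 = 3)
b(X, l) = (-2 + X)² (b(X, l) = (1 + (X + 3*(-1)))² = (1 + (X - 3))² = (1 + (-3 + X))² = (-2 + X)²)
4004 - (1811 - 1944)/(b(20, 23) - 1677) = 4004 - (1811 - 1944)/((-2 + 20)² - 1677) = 4004 - (-133)/(18² - 1677) = 4004 - (-133)/(324 - 1677) = 4004 - (-133)/(-1353) = 4004 - (-133)*(-1)/1353 = 4004 - 1*133/1353 = 4004 - 133/1353 = 5417279/1353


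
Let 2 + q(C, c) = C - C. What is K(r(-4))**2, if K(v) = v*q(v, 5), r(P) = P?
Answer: 64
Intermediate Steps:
q(C, c) = -2 (q(C, c) = -2 + (C - C) = -2 + 0 = -2)
K(v) = -2*v (K(v) = v*(-2) = -2*v)
K(r(-4))**2 = (-2*(-4))**2 = 8**2 = 64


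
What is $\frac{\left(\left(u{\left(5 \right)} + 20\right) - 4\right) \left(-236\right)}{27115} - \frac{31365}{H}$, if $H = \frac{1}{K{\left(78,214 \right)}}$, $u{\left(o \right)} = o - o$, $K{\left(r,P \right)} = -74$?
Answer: $\frac{62934182374}{27115} \approx 2.321 \cdot 10^{6}$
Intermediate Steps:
$u{\left(o \right)} = 0$
$H = - \frac{1}{74}$ ($H = \frac{1}{-74} = - \frac{1}{74} \approx -0.013514$)
$\frac{\left(\left(u{\left(5 \right)} + 20\right) - 4\right) \left(-236\right)}{27115} - \frac{31365}{H} = \frac{\left(\left(0 + 20\right) - 4\right) \left(-236\right)}{27115} - \frac{31365}{- \frac{1}{74}} = \left(20 - 4\right) \left(-236\right) \frac{1}{27115} - -2321010 = 16 \left(-236\right) \frac{1}{27115} + 2321010 = \left(-3776\right) \frac{1}{27115} + 2321010 = - \frac{3776}{27115} + 2321010 = \frac{62934182374}{27115}$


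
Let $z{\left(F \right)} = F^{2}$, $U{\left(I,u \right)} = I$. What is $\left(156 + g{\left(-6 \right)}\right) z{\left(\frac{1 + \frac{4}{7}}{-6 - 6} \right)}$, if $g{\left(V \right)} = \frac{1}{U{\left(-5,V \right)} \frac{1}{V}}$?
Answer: $\frac{15851}{5880} \approx 2.6957$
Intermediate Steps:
$g{\left(V \right)} = - \frac{V}{5}$ ($g{\left(V \right)} = \frac{1}{\left(-5\right) \frac{1}{V}} = - \frac{V}{5}$)
$\left(156 + g{\left(-6 \right)}\right) z{\left(\frac{1 + \frac{4}{7}}{-6 - 6} \right)} = \left(156 - - \frac{6}{5}\right) \left(\frac{1 + \frac{4}{7}}{-6 - 6}\right)^{2} = \left(156 + \frac{6}{5}\right) \left(\frac{1 + 4 \cdot \frac{1}{7}}{-12}\right)^{2} = \frac{786 \left(\left(1 + \frac{4}{7}\right) \left(- \frac{1}{12}\right)\right)^{2}}{5} = \frac{786 \left(\frac{11}{7} \left(- \frac{1}{12}\right)\right)^{2}}{5} = \frac{786 \left(- \frac{11}{84}\right)^{2}}{5} = \frac{786}{5} \cdot \frac{121}{7056} = \frac{15851}{5880}$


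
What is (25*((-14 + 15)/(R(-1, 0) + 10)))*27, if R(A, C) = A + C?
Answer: 75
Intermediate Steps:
(25*((-14 + 15)/(R(-1, 0) + 10)))*27 = (25*((-14 + 15)/((-1 + 0) + 10)))*27 = (25*(1/(-1 + 10)))*27 = (25*(1/9))*27 = (25/9)*27 = 75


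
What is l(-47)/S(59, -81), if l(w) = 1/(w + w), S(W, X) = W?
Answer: -1/5546 ≈ -0.00018031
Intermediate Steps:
l(w) = 1/(2*w)
l(-47)/S(59, -81) = ((1/2)/(-47))/59 = ((1/2)*(-1/47))*(1/59) = -1/94*1/59 = -1/5546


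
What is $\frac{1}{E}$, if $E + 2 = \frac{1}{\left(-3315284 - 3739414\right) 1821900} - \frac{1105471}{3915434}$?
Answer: $- \frac{25162447106316605400}{57429178326495068617} \approx -0.43815$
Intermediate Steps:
$E = - \frac{57429178326495068617}{25162447106316605400}$ ($E = -2 - \left(\frac{1105471}{3915434} - \frac{1}{\left(-3315284 - 3739414\right) 1821900}\right) = -2 - \left(\frac{1105471}{3915434} - \frac{1}{-7054698} \cdot \frac{1}{1821900}\right) = -2 - \frac{7104284113861857817}{25162447106316605400} = - \frac{57429178326495068617}{25162447106316605400} \approx -2.2823$)
$\frac{1}{E} = \frac{1}{- \frac{57429178326495068617}{25162447106316605400}} = - \frac{25162447106316605400}{57429178326495068617}$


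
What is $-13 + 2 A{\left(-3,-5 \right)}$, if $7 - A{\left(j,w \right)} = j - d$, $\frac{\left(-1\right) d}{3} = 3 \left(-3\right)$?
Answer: $61$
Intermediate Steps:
$d = 27$ ($d = - 3 \cdot 3 \left(-3\right) = \left(-3\right) \left(-9\right) = 27$)
$A{\left(j,w \right)} = 34 - j$ ($A{\left(j,w \right)} = 7 - \left(j - 27\right) = 7 - \left(-27 + j\right) = 34 - j$)
$-13 + 2 A{\left(-3,-5 \right)} = -13 + 2 \left(34 - -3\right) = -13 + 2 \left(34 + 3\right) = -13 + 2 \cdot 37 = -13 + 74 = 61$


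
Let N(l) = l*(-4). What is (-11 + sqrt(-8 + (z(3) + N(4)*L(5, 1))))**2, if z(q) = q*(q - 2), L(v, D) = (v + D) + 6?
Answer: (11 - I*sqrt(197))**2 ≈ -76.0 - 308.78*I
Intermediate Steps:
N(l) = -4*l
L(v, D) = 6 + D + v (L(v, D) = (D + v) + 6 = 6 + D + v)
z(q) = q*(-2 + q)
(-11 + sqrt(-8 + (z(3) + N(4)*L(5, 1))))**2 = (-11 + sqrt(-8 + (3*(-2 + 3) + (-4*4)*(6 + 1 + 5))))**2 = (-11 + sqrt(-8 + (3*1 - 16*12)))**2 = (-11 + sqrt(-8 + (3 - 192)))**2 = (-11 + sqrt(-8 - 189))**2 = (-11 + sqrt(-197))**2 = (-11 + I*sqrt(197))**2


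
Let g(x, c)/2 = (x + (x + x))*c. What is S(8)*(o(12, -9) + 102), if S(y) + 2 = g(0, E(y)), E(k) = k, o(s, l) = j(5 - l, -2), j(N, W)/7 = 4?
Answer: -260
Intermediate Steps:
j(N, W) = 28 (j(N, W) = 7*4 = 28)
o(s, l) = 28
g(x, c) = 6*c*x (g(x, c) = 2*((x + (x + x))*c) = 2*((x + 2*x)*c) = 2*((3*x)*c) = 2*(3*c*x) = 6*c*x)
S(y) = -2 (S(y) = -2 + 6*y*0 = -2 + 0 = -2)
S(8)*(o(12, -9) + 102) = -2*(28 + 102) = -2*130 = -260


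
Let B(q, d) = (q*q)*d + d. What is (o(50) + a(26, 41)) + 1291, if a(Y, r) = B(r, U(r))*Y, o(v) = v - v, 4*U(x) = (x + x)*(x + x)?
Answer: 73514783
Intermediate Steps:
U(x) = x**2 (U(x) = ((x + x)*(x + x))/4 = ((2*x)*(2*x))/4 = (4*x**2)/4 = x**2)
B(q, d) = d + d*q**2 (B(q, d) = q**2*d + d = d*q**2 + d = d + d*q**2)
o(v) = 0
a(Y, r) = Y*r**2*(1 + r**2) (a(Y, r) = (r**2*(1 + r**2))*Y = Y*r**2*(1 + r**2))
(o(50) + a(26, 41)) + 1291 = (0 + 26*41**2*(1 + 41**2)) + 1291 = (0 + 26*1681*(1 + 1681)) + 1291 = (0 + 26*1681*1682) + 1291 = (0 + 73513492) + 1291 = 73513492 + 1291 = 73514783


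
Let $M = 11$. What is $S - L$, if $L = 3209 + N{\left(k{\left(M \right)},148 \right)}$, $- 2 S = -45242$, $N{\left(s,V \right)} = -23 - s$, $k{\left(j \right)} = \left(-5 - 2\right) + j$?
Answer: $19439$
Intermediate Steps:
$k{\left(j \right)} = -7 + j$
$S = 22621$ ($S = \left(- \frac{1}{2}\right) \left(-45242\right) = 22621$)
$L = 3182$ ($L = 3209 - 27 = 3182$)
$S - L = 22621 - 3182 = 19439$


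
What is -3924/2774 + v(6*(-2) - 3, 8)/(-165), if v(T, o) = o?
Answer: -334826/228855 ≈ -1.4630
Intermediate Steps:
-3924/2774 + v(6*(-2) - 3, 8)/(-165) = -3924/2774 + 8/(-165) = -3924*1/2774 + 8*(-1/165) = -1962/1387 - 8/165 = -334826/228855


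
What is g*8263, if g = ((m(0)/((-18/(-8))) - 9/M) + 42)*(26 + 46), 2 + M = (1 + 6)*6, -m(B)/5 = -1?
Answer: 130877657/5 ≈ 2.6176e+7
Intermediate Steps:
m(B) = 5 (m(B) = -5*(-1) = 5)
M = 40 (M = -2 + (1 + 6)*6 = -2 + 7*6 = -2 + 42 = 40)
g = 15839/5 (g = ((5/((-18/(-8))) - 9/40) + 42)*(26 + 46) = ((5/((-18*(-⅛))) - 9*1/40) + 42)*72 = ((5/(9/4) - 9/40) + 42)*72 = ((5*(4/9) - 9/40) + 42)*72 = ((20/9 - 9/40) + 42)*72 = (719/360 + 42)*72 = (15839/360)*72 = 15839/5 ≈ 3167.8)
g*8263 = (15839/5)*8263 = 130877657/5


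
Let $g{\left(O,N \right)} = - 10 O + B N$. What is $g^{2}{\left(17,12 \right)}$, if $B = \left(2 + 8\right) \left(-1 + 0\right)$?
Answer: $84100$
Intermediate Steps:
$B = -10$ ($B = 10 \left(-1\right) = -10$)
$g{\left(O,N \right)} = - 10 N - 10 O$ ($g{\left(O,N \right)} = - 10 O - 10 N = - 10 N - 10 O$)
$g^{2}{\left(17,12 \right)} = \left(\left(-10\right) 12 - 170\right)^{2} = \left(-120 - 170\right)^{2} = \left(-290\right)^{2} = 84100$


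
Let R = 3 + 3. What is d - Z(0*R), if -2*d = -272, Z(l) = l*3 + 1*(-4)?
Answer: 140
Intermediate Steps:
R = 6
Z(l) = -4 + 3*l (Z(l) = 3*l - 4 = -4 + 3*l)
d = 136 (d = -½*(-272) = 136)
d - Z(0*R) = 136 - (-4 + 3*(0*6)) = 136 - (-4 + 3*0) = 136 - (-4 + 0) = 136 - 1*(-4) = 136 + 4 = 140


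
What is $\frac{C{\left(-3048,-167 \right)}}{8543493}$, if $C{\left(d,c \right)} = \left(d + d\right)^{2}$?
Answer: $\frac{4129024}{949277} \approx 4.3497$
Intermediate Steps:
$C{\left(d,c \right)} = 4 d^{2}$ ($C{\left(d,c \right)} = \left(2 d\right)^{2} = 4 d^{2}$)
$\frac{C{\left(-3048,-167 \right)}}{8543493} = \frac{4 \left(-3048\right)^{2}}{8543493} = 4 \cdot 9290304 \cdot \frac{1}{8543493} = 37161216 \cdot \frac{1}{8543493} = \frac{4129024}{949277}$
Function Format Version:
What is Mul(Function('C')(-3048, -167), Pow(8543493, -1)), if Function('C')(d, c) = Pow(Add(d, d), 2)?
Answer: Rational(4129024, 949277) ≈ 4.3497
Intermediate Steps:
Function('C')(d, c) = Mul(4, Pow(d, 2)) (Function('C')(d, c) = Pow(Mul(2, d), 2) = Mul(4, Pow(d, 2)))
Mul(Function('C')(-3048, -167), Pow(8543493, -1)) = Mul(Mul(4, Pow(-3048, 2)), Pow(8543493, -1)) = Mul(Mul(4, 9290304), Rational(1, 8543493)) = Mul(37161216, Rational(1, 8543493)) = Rational(4129024, 949277)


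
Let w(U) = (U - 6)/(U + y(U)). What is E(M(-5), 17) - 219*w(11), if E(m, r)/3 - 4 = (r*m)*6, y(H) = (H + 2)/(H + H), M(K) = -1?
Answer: -6604/17 ≈ -388.47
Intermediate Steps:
y(H) = (2 + H)/(2*H) (y(H) = (2 + H)/((2*H)) = (2 + H)*(1/(2*H)) = (2 + H)/(2*H))
w(U) = (-6 + U)/(U + (2 + U)/(2*U)) (w(U) = (U - 6)/(U + (2 + U)/(2*U)) = (-6 + U)/(U + (2 + U)/(2*U)))
E(m, r) = 12 + 18*m*r (E(m, r) = 12 + 3*((r*m)*6) = 12 + 3*((m*r)*6) = 12 + 3*(6*m*r) = 12 + 18*m*r)
E(M(-5), 17) - 219*w(11) = (12 + 18*(-1)*17) - 438*11*(-6 + 11)/(2 + 11 + 2*11**2) = (12 - 306) - 438*11*5/(2 + 11 + 2*121) = -294 - 438*11*5/(2 + 11 + 242) = -294 - 438*11*5/255 = -294 - 219*22/51 = -294 - 1606/17 = -6604/17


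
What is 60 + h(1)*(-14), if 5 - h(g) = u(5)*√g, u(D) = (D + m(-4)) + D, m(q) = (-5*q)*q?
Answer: -990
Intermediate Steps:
m(q) = -5*q²
u(D) = -80 + 2*D (u(D) = (D - 5*(-4)²) + D = (D - 5*16) + D = (D - 80) + D = (-80 + D) + D = -80 + 2*D)
h(g) = 5 + 70*√g (h(g) = 5 - (-80 + 2*5)*√g = 5 - (-80 + 10)*√g = 5 - (-70)*√g = 5 + 70*√g)
60 + h(1)*(-14) = 60 + (5 + 70*√1)*(-14) = 60 + (5 + 70*1)*(-14) = 60 + (5 + 70)*(-14) = 60 + 75*(-14) = 60 - 1050 = -990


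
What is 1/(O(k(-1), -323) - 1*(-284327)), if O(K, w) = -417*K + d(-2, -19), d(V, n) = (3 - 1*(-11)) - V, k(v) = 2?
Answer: 1/283509 ≈ 3.5272e-6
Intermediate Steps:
d(V, n) = 14 - V (d(V, n) = (3 + 11) - V = 14 - V)
O(K, w) = 16 - 417*K (O(K, w) = -417*K + (14 - 1*(-2)) = -417*K + (14 + 2) = -417*K + 16 = 16 - 417*K)
1/(O(k(-1), -323) - 1*(-284327)) = 1/((16 - 417*2) - 1*(-284327)) = 1/((16 - 834) + 284327) = 1/(-818 + 284327) = 1/283509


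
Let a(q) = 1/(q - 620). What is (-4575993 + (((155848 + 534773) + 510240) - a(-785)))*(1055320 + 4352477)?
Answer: -25644100323998823/1405 ≈ -1.8252e+13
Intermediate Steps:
a(q) = 1/(-620 + q)
(-4575993 + (((155848 + 534773) + 510240) - a(-785)))*(1055320 + 4352477) = (-4575993 + (((155848 + 534773) + 510240) - 1/(-620 - 785)))*(1055320 + 4352477) = (-4575993 + ((690621 + 510240) - 1/(-1405)))*5407797 = (-4575993 + (1200861 - 1*(-1/1405)))*5407797 = (-4575993 + (1200861 + 1/1405))*5407797 = (-4575993 + 1687209706/1405)*5407797 = -4742060459/1405*5407797 = -25644100323998823/1405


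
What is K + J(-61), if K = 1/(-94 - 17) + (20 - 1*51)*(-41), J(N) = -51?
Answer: 135419/111 ≈ 1220.0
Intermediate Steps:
K = 141080/111 (K = 1/(-111) + (20 - 51)*(-41) = -1/111 - 31*(-41) = -1/111 + 1271 = 141080/111 ≈ 1271.0)
K + J(-61) = 141080/111 - 51 = 135419/111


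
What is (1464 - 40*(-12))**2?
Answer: 3779136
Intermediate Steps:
(1464 - 40*(-12))**2 = (1464 + 480)**2 = 1944**2 = 3779136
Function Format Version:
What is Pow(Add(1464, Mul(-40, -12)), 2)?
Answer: 3779136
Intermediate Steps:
Pow(Add(1464, Mul(-40, -12)), 2) = Pow(Add(1464, 480), 2) = Pow(1944, 2) = 3779136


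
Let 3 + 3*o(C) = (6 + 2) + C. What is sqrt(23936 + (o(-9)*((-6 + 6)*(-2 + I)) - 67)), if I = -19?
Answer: sqrt(23869) ≈ 154.50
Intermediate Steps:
o(C) = 5/3 + C/3 (o(C) = -1 + ((6 + 2) + C)/3 = -1 + (8 + C)/3 = -1 + (8/3 + C/3) = 5/3 + C/3)
sqrt(23936 + (o(-9)*((-6 + 6)*(-2 + I)) - 67)) = sqrt(23936 + ((5/3 + (1/3)*(-9))*((-6 + 6)*(-2 - 19)) - 67)) = sqrt(23936 + ((5/3 - 3)*(0*(-21)) - 67)) = sqrt(23936 + (-4/3*0 - 67)) = sqrt(23936 + (0 - 67)) = sqrt(23936 - 67) = sqrt(23869)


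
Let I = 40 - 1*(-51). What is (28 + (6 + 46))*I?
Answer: 7280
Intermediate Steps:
I = 91 (I = 40 + 51 = 91)
(28 + (6 + 46))*I = (28 + (6 + 46))*91 = (28 + 52)*91 = 80*91 = 7280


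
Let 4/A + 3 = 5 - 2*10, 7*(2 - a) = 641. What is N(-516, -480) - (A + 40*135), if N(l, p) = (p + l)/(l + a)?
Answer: -7627562/1413 ≈ -5398.1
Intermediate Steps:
a = -627/7 (a = 2 - ⅐*641 = 2 - 641/7 = -627/7 ≈ -89.571)
A = -2/9 (A = 4/(-3 + (5 - 2*10)) = 4/(-3 + (5 - 20)) = 4/(-3 - 15) = 4/(-18) = 4*(-1/18) = -2/9 ≈ -0.22222)
N(l, p) = (l + p)/(-627/7 + l) (N(l, p) = (p + l)/(l - 627/7) = (l + p)/(-627/7 + l))
N(-516, -480) - (A + 40*135) = 7*(-516 - 480)/(-627 + 7*(-516)) - (-2/9 + 40*135) = 7*(-996)/(-627 - 3612) - (-2/9 + 5400) = 7*(-996)/(-4239) - 1*48598/9 = 7*(-1/4239)*(-996) - 48598/9 = 2324/1413 - 48598/9 = -7627562/1413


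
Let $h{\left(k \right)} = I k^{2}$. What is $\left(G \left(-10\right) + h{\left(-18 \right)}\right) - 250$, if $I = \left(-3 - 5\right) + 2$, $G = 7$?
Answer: $-2264$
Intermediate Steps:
$I = -6$ ($I = -8 + 2 = -6$)
$h{\left(k \right)} = - 6 k^{2}$
$\left(G \left(-10\right) + h{\left(-18 \right)}\right) - 250 = \left(7 \left(-10\right) - 6 \left(-18\right)^{2}\right) - 250 = \left(-70 - 1944\right) - 250 = -2014 - 250 = -2264$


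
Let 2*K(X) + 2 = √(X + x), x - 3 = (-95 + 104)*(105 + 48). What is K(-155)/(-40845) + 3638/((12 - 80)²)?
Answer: 1456057/1851640 ≈ 0.78636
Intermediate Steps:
x = 1380 (x = 3 + (-95 + 104)*(105 + 48) = 3 + 9*153 = 3 + 1377 = 1380)
K(X) = -1 + √(1380 + X)/2 (K(X) = -1 + √(X + 1380)/2 = -1 + √(1380 + X)/2)
K(-155)/(-40845) + 3638/((12 - 80)²) = (-1 + √(1380 - 155)/2)/(-40845) + 3638/((12 - 80)²) = (-1 + √1225/2)*(-1/40845) + 3638/((-68)²) = (-1 + (½)*35)*(-1/40845) + 3638/4624 = (-1 + 35/2)*(-1/40845) + 3638*(1/4624) = (33/2)*(-1/40845) + 107/136 = -11/27230 + 107/136 = 1456057/1851640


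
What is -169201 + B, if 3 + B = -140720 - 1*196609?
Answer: -506533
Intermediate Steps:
B = -337332 (B = -3 + (-140720 - 1*196609) = -3 + (-140720 - 196609) = -3 - 337329 = -337332)
-169201 + B = -169201 - 337332 = -506533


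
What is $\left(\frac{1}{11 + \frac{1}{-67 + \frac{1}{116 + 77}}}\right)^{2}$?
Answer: $\frac{167184900}{20174509369} \approx 0.0082869$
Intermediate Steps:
$\left(\frac{1}{11 + \frac{1}{-67 + \frac{1}{116 + 77}}}\right)^{2} = \left(\frac{1}{11 + \frac{1}{-67 + \frac{1}{193}}}\right)^{2} = \left(\frac{1}{11 + \frac{1}{- \frac{12930}{193}}}\right)^{2} = \left(\frac{1}{11 - \frac{193}{12930}}\right)^{2} = \left(\frac{1}{\frac{142037}{12930}}\right)^{2} = \left(\frac{12930}{142037}\right)^{2} = \frac{167184900}{20174509369}$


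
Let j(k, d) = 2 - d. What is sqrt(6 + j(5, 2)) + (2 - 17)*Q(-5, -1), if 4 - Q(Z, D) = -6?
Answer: -150 + sqrt(6) ≈ -147.55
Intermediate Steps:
Q(Z, D) = 10 (Q(Z, D) = 4 - 1*(-6) = 4 + 6 = 10)
sqrt(6 + j(5, 2)) + (2 - 17)*Q(-5, -1) = sqrt(6 + (2 - 1*2)) + (2 - 17)*10 = sqrt(6 + (2 - 2)) - 15*10 = sqrt(6 + 0) - 150 = sqrt(6) - 150 = -150 + sqrt(6)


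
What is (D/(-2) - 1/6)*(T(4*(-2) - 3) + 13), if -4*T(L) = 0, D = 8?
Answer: -325/6 ≈ -54.167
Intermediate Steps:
T(L) = 0 (T(L) = -¼*0 = 0)
(D/(-2) - 1/6)*(T(4*(-2) - 3) + 13) = (8/(-2) - 1/6)*(0 + 13) = (8*(-½) - 1*⅙)*13 = (-4 - ⅙)*13 = -25/6*13 = -325/6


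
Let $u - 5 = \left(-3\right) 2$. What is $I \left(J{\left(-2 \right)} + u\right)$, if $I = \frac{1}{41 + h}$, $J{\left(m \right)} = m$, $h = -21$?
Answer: $- \frac{3}{20} \approx -0.15$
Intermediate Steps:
$u = -1$ ($u = 5 - 6 = -1$)
$I = \frac{1}{20}$ ($I = \frac{1}{41 - 21} = \frac{1}{20} \approx 0.05$)
$I \left(J{\left(-2 \right)} + u\right) = \frac{-2 - 1}{20} = \frac{1}{20} \left(-3\right) = - \frac{3}{20}$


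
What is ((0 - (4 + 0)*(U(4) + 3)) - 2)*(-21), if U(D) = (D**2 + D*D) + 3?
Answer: 3234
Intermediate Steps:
U(D) = 3 + 2*D**2 (U(D) = (D**2 + D**2) + 3 = 2*D**2 + 3 = 3 + 2*D**2)
((0 - (4 + 0)*(U(4) + 3)) - 2)*(-21) = ((0 - (4 + 0)*((3 + 2*4**2) + 3)) - 2)*(-21) = ((0 - 4*((3 + 2*16) + 3)) - 2)*(-21) = ((0 - 4*((3 + 32) + 3)) - 2)*(-21) = ((0 - 4*(35 + 3)) - 2)*(-21) = ((0 - 4*38) - 2)*(-21) = ((0 - 1*152) - 2)*(-21) = ((0 - 152) - 2)*(-21) = (-152 - 2)*(-21) = -154*(-21) = 3234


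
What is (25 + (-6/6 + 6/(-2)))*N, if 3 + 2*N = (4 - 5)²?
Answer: -21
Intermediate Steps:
N = -1 (N = -3/2 + (4 - 5)²/2 = -3/2 + (½)*(-1)² = -3/2 + (½)*1 = -3/2 + ½ = -1)
(25 + (-6/6 + 6/(-2)))*N = (25 + (-6/6 + 6/(-2)))*(-1) = (25 + (-6*⅙ + 6*(-½)))*(-1) = (25 + (-1 - 3))*(-1) = (25 - 4)*(-1) = 21*(-1) = -21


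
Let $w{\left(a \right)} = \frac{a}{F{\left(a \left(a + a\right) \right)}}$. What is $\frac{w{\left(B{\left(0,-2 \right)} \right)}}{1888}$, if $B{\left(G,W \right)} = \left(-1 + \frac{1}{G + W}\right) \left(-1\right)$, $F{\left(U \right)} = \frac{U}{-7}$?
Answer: $- \frac{7}{5664} \approx -0.0012359$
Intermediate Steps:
$F{\left(U \right)} = - \frac{U}{7}$ ($F{\left(U \right)} = U \left(- \frac{1}{7}\right) = - \frac{U}{7}$)
$B{\left(G,W \right)} = 1 - \frac{1}{G + W}$
$w{\left(a \right)} = - \frac{7}{2 a}$ ($w{\left(a \right)} = \frac{a}{\left(- \frac{1}{7}\right) a \left(a + a\right)} = \frac{a}{\left(- \frac{1}{7}\right) a 2 a} = \frac{a}{\left(- \frac{1}{7}\right) 2 a^{2}} = \frac{a}{\left(- \frac{2}{7}\right) a^{2}} = a \left(- \frac{7}{2 a^{2}}\right) = - \frac{7}{2 a}$)
$\frac{w{\left(B{\left(0,-2 \right)} \right)}}{1888} = \frac{\left(- \frac{7}{2}\right) \frac{1}{\frac{1}{0 - 2} \left(-1 + 0 - 2\right)}}{1888} = - \frac{7}{2 \frac{1}{-2} \left(-3\right)} \frac{1}{1888} = - \frac{7}{2 \left(\left(- \frac{1}{2}\right) \left(-3\right)\right)} \frac{1}{1888} = - \frac{7}{2 \cdot \frac{3}{2}} \cdot \frac{1}{1888} = \left(- \frac{7}{2}\right) \frac{2}{3} \cdot \frac{1}{1888} = \left(- \frac{7}{3}\right) \frac{1}{1888} = - \frac{7}{5664}$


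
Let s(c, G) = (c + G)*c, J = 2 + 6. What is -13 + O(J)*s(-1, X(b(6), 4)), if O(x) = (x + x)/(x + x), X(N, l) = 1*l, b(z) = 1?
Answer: -16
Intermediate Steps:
J = 8
X(N, l) = l
s(c, G) = c*(G + c) (s(c, G) = (G + c)*c = c*(G + c))
O(x) = 1 (O(x) = (2*x)/((2*x)) = (2*x)*(1/(2*x)) = 1)
-13 + O(J)*s(-1, X(b(6), 4)) = -13 + 1*(-(4 - 1)) = -13 + 1*(-1*3) = -13 + 1*(-3) = -13 - 3 = -16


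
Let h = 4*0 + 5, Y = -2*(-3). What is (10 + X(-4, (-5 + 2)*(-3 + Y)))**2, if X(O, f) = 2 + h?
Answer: 289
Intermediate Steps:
Y = 6
h = 5 (h = 0 + 5 = 5)
X(O, f) = 7 (X(O, f) = 2 + 5 = 7)
(10 + X(-4, (-5 + 2)*(-3 + Y)))**2 = (10 + 7)**2 = 17**2 = 289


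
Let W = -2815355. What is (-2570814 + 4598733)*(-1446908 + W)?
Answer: -8643524120697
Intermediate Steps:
(-2570814 + 4598733)*(-1446908 + W) = (-2570814 + 4598733)*(-1446908 - 2815355) = 2027919*(-4262263) = -8643524120697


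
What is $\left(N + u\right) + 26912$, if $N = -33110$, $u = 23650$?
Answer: $17452$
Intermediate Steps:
$\left(N + u\right) + 26912 = \left(-33110 + 23650\right) + 26912 = -9460 + 26912 = 17452$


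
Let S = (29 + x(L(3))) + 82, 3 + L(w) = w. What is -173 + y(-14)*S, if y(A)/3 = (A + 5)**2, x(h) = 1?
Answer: 27043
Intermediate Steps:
L(w) = -3 + w
y(A) = 3*(5 + A)**2 (y(A) = 3*(A + 5)**2 = 3*(5 + A)**2)
S = 112 (S = (29 + 1) + 82 = 30 + 82 = 112)
-173 + y(-14)*S = -173 + (3*(5 - 14)**2)*112 = -173 + (3*(-9)**2)*112 = -173 + (3*81)*112 = -173 + 243*112 = -173 + 27216 = 27043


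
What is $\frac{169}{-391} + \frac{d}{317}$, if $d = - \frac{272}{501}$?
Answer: $- \frac{26946425}{62097447} \approx -0.43394$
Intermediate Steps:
$d = - \frac{272}{501}$ ($d = \left(-272\right) \frac{1}{501} = - \frac{272}{501} \approx -0.54291$)
$\frac{169}{-391} + \frac{d}{317} = \frac{169}{-391} - \frac{272}{501 \cdot 317} = 169 \left(- \frac{1}{391}\right) - \frac{272}{158817} = - \frac{169}{391} - \frac{272}{158817} = - \frac{26946425}{62097447}$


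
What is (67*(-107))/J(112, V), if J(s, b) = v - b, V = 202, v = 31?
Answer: 7169/171 ≈ 41.924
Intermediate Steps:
J(s, b) = 31 - b
(67*(-107))/J(112, V) = (67*(-107))/(31 - 1*202) = -7169/(31 - 202) = -7169/(-171) = -7169*(-1/171) = 7169/171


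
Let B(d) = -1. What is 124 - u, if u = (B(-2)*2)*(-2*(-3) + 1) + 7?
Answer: 131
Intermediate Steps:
u = -7 (u = (-1*2)*(-2*(-3) + 1) + 7 = -2*(6 + 1) + 7 = -2*7 + 7 = -14 + 7 = -7)
124 - u = 124 - 1*(-7) = 124 + 7 = 131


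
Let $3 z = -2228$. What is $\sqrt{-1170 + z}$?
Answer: $\frac{i \sqrt{17214}}{3} \approx 43.734 i$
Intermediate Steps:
$z = - \frac{2228}{3}$ ($z = \frac{1}{3} \left(-2228\right) = - \frac{2228}{3} \approx -742.67$)
$\sqrt{-1170 + z} = \sqrt{-1170 - \frac{2228}{3}} = \sqrt{- \frac{5738}{3}} = \frac{i \sqrt{17214}}{3}$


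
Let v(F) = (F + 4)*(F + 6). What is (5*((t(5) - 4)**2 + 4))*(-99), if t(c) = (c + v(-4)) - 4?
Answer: -6435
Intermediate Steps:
v(F) = (4 + F)*(6 + F)
t(c) = -4 + c (t(c) = (c + (24 + (-4)**2 + 10*(-4))) - 4 = (c + (24 + 16 - 40)) - 4 = (c + 0) - 4 = c - 4 = -4 + c)
(5*((t(5) - 4)**2 + 4))*(-99) = (5*(((-4 + 5) - 4)**2 + 4))*(-99) = (5*((1 - 4)**2 + 4))*(-99) = (5*((-3)**2 + 4))*(-99) = (5*(9 + 4))*(-99) = (5*13)*(-99) = 65*(-99) = -6435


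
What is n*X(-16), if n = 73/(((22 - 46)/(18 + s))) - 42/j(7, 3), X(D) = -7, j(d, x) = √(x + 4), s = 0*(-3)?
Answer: 1533/4 + 42*√7 ≈ 494.37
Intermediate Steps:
s = 0
j(d, x) = √(4 + x)
n = -219/4 - 6*√7 (n = 73/(((22 - 46)/(18 + 0))) - 42/√(4 + 3) = 73/((-24/18)) - 42*√7/7 = 73/((-24*1/18)) - 6*√7 = 73/(-4/3) - 6*√7 = 73*(-¾) - 6*√7 = -219/4 - 6*√7 ≈ -70.625)
n*X(-16) = (-219/4 - 6*√7)*(-7) = 1533/4 + 42*√7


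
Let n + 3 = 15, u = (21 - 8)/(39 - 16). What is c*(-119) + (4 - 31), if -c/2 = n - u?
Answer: 61973/23 ≈ 2694.5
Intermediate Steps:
u = 13/23 ≈ 0.56522
n = 12 (n = -3 + 15 = 12)
c = -526/23 (c = -2*(12 - 1*13/23) = -2*(12 - 13/23) = -2*263/23 = -526/23 ≈ -22.870)
c*(-119) + (4 - 31) = -526/23*(-119) + (4 - 31) = 62594/23 - 27 = 61973/23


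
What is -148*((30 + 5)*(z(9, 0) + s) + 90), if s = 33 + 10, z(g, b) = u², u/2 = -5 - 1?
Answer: -981980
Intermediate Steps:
u = -12 (u = 2*(-5 - 1) = 2*(-6) = -12)
z(g, b) = 144 (z(g, b) = (-12)² = 144)
s = 43
-148*((30 + 5)*(z(9, 0) + s) + 90) = -148*((30 + 5)*(144 + 43) + 90) = -148*(35*187 + 90) = -148*(6545 + 90) = -148*6635 = -981980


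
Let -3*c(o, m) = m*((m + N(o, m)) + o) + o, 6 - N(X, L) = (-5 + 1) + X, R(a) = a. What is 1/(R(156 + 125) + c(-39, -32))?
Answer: 3/178 ≈ 0.016854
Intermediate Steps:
N(X, L) = 10 - X (N(X, L) = 6 - ((-5 + 1) + X) = 6 - (-4 + X) = 6 + (4 - X) = 10 - X)
c(o, m) = -o/3 - m*(10 + m)/3 (c(o, m) = -(m*((m + (10 - o)) + o) + o)/3 = -(m*((10 + m - o) + o) + o)/3 = -(m*(10 + m) + o)/3 = -(o + m*(10 + m))/3 = -o/3 - m*(10 + m)/3)
1/(R(156 + 125) + c(-39, -32)) = 1/((156 + 125) + (-10/3*(-32) - ⅓*(-39) - ⅓*(-32)²)) = 1/(281 + (320/3 + 13 - ⅓*1024)) = 1/(281 + (320/3 + 13 - 1024/3)) = 1/(281 - 665/3) = 1/(178/3) = 3/178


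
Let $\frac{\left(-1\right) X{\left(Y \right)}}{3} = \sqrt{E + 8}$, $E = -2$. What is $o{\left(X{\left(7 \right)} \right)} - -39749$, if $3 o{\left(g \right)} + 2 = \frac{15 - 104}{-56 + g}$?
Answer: $\frac{183759037}{4623} - \frac{89 \sqrt{6}}{3082} \approx 39749.0$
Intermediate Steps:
$X{\left(Y \right)} = - 3 \sqrt{6}$ ($X{\left(Y \right)} = - 3 \sqrt{-2 + 8} = - 3 \sqrt{6}$)
$o{\left(g \right)} = - \frac{2}{3} - \frac{89}{3 \left(-56 + g\right)}$ ($o{\left(g \right)} = - \frac{2}{3} + \frac{\left(15 - 104\right) \frac{1}{-56 + g}}{3} = - \frac{2}{3} + \frac{\left(-89\right) \frac{1}{-56 + g}}{3} = - \frac{2}{3} - \frac{89}{3 \left(-56 + g\right)}$)
$o{\left(X{\left(7 \right)} \right)} - -39749 = \frac{23 - 2 \left(- 3 \sqrt{6}\right)}{3 \left(-56 - 3 \sqrt{6}\right)} - -39749 = \frac{23 + 6 \sqrt{6}}{3 \left(-56 - 3 \sqrt{6}\right)} + 39749 = 39749 + \frac{23 + 6 \sqrt{6}}{3 \left(-56 - 3 \sqrt{6}\right)}$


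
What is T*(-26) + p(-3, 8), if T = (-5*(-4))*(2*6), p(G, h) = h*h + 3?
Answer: -6173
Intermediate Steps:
p(G, h) = 3 + h² (p(G, h) = h² + 3 = 3 + h²)
T = 240 (T = 20*12 = 240)
T*(-26) + p(-3, 8) = 240*(-26) + (3 + 8²) = -6240 + (3 + 64) = -6240 + 67 = -6173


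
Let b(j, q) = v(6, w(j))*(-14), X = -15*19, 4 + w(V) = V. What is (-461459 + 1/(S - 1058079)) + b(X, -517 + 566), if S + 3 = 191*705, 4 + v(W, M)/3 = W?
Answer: -426201267862/923427 ≈ -4.6154e+5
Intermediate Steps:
w(V) = -4 + V
X = -285
v(W, M) = -12 + 3*W
S = 134652 (S = -3 + 191*705 = -3 + 134655 = 134652)
b(j, q) = -84 (b(j, q) = (-12 + 3*6)*(-14) = (-12 + 18)*(-14) = 6*(-14) = -84)
(-461459 + 1/(S - 1058079)) + b(X, -517 + 566) = (-461459 + 1/(134652 - 1058079)) - 84 = (-461459 + 1/(-923427)) - 84 = (-461459 - 1/923427) - 84 = -426123699994/923427 - 84 = -426201267862/923427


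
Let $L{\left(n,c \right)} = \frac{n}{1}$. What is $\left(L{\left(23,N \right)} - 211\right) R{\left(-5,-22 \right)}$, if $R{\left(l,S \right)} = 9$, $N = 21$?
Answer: $-1692$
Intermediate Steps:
$L{\left(n,c \right)} = n$ ($L{\left(n,c \right)} = n 1 = n$)
$\left(L{\left(23,N \right)} - 211\right) R{\left(-5,-22 \right)} = \left(23 - 211\right) 9 = \left(-188\right) 9 = -1692$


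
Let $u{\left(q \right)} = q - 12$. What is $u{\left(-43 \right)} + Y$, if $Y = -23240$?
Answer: $-23295$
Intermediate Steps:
$u{\left(q \right)} = -12 + q$ ($u{\left(q \right)} = q - 12 = -12 + q$)
$u{\left(-43 \right)} + Y = \left(-12 - 43\right) - 23240 = -55 - 23240 = -23295$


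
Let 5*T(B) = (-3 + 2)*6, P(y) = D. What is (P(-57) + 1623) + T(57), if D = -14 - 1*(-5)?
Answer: 8064/5 ≈ 1612.8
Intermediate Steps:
D = -9 (D = -14 + 5 = -9)
P(y) = -9
T(B) = -6/5 (T(B) = ((-3 + 2)*6)/5 = (-1*6)/5 = (⅕)*(-6) = -6/5)
(P(-57) + 1623) + T(57) = (-9 + 1623) - 6/5 = 1614 - 6/5 = 8064/5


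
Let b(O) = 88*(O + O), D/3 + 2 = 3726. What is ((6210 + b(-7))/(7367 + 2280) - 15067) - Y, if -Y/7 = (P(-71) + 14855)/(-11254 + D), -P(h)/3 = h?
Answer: -6467964697/395527 ≈ -16353.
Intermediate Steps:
D = 11172 (D = -6 + 3*3726 = -6 + 11178 = 11172)
b(O) = 176*O (b(O) = 88*(2*O) = 176*O)
P(h) = -3*h
Y = 52738/41 (Y = -7*(-3*(-71) + 14855)/(-11254 + 11172) = -7*(213 + 14855)/(-82) = -105476*(-1)/82 = -7*(-7534/41) = 52738/41 ≈ 1286.3)
((6210 + b(-7))/(7367 + 2280) - 15067) - Y = ((6210 + 176*(-7))/(7367 + 2280) - 15067) - 1*52738/41 = ((6210 - 1232)/9647 - 15067) - 52738/41 = (4978*(1/9647) - 15067) - 52738/41 = (4978/9647 - 15067) - 52738/41 = -145346371/9647 - 52738/41 = -6467964697/395527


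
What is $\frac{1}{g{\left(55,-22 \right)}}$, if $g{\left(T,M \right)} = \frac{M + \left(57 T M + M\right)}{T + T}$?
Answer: $- \frac{5}{3137} \approx -0.0015939$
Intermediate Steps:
$g{\left(T,M \right)} = \frac{2 M + 57 M T}{2 T}$ ($g{\left(T,M \right)} = \frac{M + \left(57 M T + M\right)}{2 T} = \left(M + \left(M + 57 M T\right)\right) \frac{1}{2 T} = \left(2 M + 57 M T\right) \frac{1}{2 T} = \frac{2 M + 57 M T}{2 T}$)
$\frac{1}{g{\left(55,-22 \right)}} = \frac{1}{\frac{57}{2} \left(-22\right) - \frac{22}{55}} = \frac{1}{-627 - \frac{2}{5}} = \frac{1}{- \frac{3137}{5}} = - \frac{5}{3137}$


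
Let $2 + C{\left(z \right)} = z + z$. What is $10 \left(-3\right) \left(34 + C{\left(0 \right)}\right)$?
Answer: $-960$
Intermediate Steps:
$C{\left(z \right)} = -2 + 2 z$ ($C{\left(z \right)} = -2 + \left(z + z\right) = -2 + 2 z$)
$10 \left(-3\right) \left(34 + C{\left(0 \right)}\right) = 10 \left(-3\right) \left(34 + \left(-2 + 2 \cdot 0\right)\right) = - 30 \left(34 + \left(-2 + 0\right)\right) = - 30 \left(34 - 2\right) = \left(-30\right) 32 = -960$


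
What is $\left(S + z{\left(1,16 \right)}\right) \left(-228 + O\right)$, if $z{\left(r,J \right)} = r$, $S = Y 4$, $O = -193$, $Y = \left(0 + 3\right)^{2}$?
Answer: $-15577$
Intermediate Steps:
$Y = 9$ ($Y = 3^{2} = 9$)
$S = 36$ ($S = 9 \cdot 4 = 36$)
$\left(S + z{\left(1,16 \right)}\right) \left(-228 + O\right) = \left(36 + 1\right) \left(-228 - 193\right) = 37 \left(-421\right) = -15577$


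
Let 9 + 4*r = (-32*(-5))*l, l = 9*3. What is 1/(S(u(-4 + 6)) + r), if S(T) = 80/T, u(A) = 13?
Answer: 52/56363 ≈ 0.00092259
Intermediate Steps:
l = 27
r = 4311/4 (r = -9/4 + (-32*(-5)*27)/4 = -9/4 + (160*27)/4 = -9/4 + (1/4)*4320 = -9/4 + 1080 = 4311/4 ≈ 1077.8)
1/(S(u(-4 + 6)) + r) = 1/(80/13 + 4311/4) = 1/(56363/52) = 52/56363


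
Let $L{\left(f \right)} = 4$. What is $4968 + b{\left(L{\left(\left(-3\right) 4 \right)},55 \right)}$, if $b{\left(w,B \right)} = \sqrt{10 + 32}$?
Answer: $4968 + \sqrt{42} \approx 4974.5$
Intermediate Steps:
$b{\left(w,B \right)} = \sqrt{42}$
$4968 + b{\left(L{\left(\left(-3\right) 4 \right)},55 \right)} = 4968 + \sqrt{42}$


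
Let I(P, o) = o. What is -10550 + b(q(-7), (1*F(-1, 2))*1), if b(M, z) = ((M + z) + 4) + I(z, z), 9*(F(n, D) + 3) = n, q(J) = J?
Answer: -95033/9 ≈ -10559.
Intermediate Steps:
F(n, D) = -3 + n/9
b(M, z) = 4 + M + 2*z (b(M, z) = ((M + z) + 4) + z = (4 + M + z) + z = 4 + M + 2*z)
-10550 + b(q(-7), (1*F(-1, 2))*1) = -10550 + (4 - 7 + 2*((1*(-3 + (⅑)*(-1)))*1)) = -10550 + (4 - 7 + 2*((1*(-3 - ⅑))*1)) = -10550 + (4 - 7 + 2*((1*(-28/9))*1)) = -10550 + (4 - 7 + 2*(-28/9*1)) = -10550 + (4 - 7 + 2*(-28/9)) = -10550 + (4 - 7 - 56/9) = -10550 - 83/9 = -95033/9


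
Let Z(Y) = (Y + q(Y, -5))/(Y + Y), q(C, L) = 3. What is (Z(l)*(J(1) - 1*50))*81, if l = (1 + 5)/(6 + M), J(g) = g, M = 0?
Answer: -7938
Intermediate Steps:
l = 1 (l = (1 + 5)/(6 + 0) = 6/6 = 6*(1/6) = 1)
Z(Y) = (3 + Y)/(2*Y) (Z(Y) = (Y + 3)/(Y + Y) = (3 + Y)/((2*Y)) = (3 + Y)*(1/(2*Y)) = (3 + Y)/(2*Y))
(Z(l)*(J(1) - 1*50))*81 = (((1/2)*(3 + 1)/1)*(1 - 1*50))*81 = (((1/2)*1*4)*(1 - 50))*81 = (2*(-49))*81 = -98*81 = -7938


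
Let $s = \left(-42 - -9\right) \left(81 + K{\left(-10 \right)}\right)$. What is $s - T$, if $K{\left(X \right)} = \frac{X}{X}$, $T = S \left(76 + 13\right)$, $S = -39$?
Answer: $765$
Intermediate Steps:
$T = -3471$ ($T = - 39 \left(76 + 13\right) = \left(-39\right) 89 = -3471$)
$K{\left(X \right)} = 1$
$s = -2706$ ($s = \left(-42 - -9\right) \left(81 + 1\right) = \left(-42 + 9\right) 82 = \left(-33\right) 82 = -2706$)
$s - T = -2706 - -3471 = -2706 + 3471 = 765$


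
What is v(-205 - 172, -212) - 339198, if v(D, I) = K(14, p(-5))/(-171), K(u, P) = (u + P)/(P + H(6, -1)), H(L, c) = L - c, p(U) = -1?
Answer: -348017161/1026 ≈ -3.3920e+5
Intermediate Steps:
K(u, P) = (P + u)/(7 + P) (K(u, P) = (u + P)/(P + (6 - 1*(-1))) = (P + u)/(P + (6 + 1)) = (P + u)/(P + 7) = (P + u)/(7 + P))
v(D, I) = -13/1026 (v(D, I) = ((-1 + 14)/(7 - 1))/(-171) = (13/6)*(-1/171) = -13/1026)
v(-205 - 172, -212) - 339198 = -13/1026 - 339198 = -348017161/1026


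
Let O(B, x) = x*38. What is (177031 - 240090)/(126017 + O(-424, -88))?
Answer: -63059/122673 ≈ -0.51404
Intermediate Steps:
O(B, x) = 38*x
(177031 - 240090)/(126017 + O(-424, -88)) = (177031 - 240090)/(126017 + 38*(-88)) = -63059/(126017 - 3344) = -63059/122673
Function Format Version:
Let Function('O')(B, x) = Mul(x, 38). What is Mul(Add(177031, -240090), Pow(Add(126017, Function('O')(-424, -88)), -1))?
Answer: Rational(-63059, 122673) ≈ -0.51404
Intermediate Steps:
Function('O')(B, x) = Mul(38, x)
Mul(Add(177031, -240090), Pow(Add(126017, Function('O')(-424, -88)), -1)) = Mul(Add(177031, -240090), Pow(Add(126017, Mul(38, -88)), -1)) = Mul(-63059, Pow(Add(126017, -3344), -1)) = Mul(-63059, Pow(122673, -1)) = Mul(-63059, Rational(1, 122673)) = Rational(-63059, 122673)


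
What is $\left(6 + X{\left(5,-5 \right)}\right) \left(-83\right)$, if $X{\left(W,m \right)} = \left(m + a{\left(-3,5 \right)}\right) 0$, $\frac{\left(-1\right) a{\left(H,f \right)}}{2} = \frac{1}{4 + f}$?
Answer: $-498$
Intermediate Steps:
$a{\left(H,f \right)} = - \frac{2}{4 + f}$
$X{\left(W,m \right)} = 0$ ($X{\left(W,m \right)} = \left(m - \frac{2}{4 + 5}\right) 0 = \left(m - \frac{2}{9}\right) 0 = \left(- \frac{2}{9} + m\right) 0 = 0$)
$\left(6 + X{\left(5,-5 \right)}\right) \left(-83\right) = \left(6 + 0\right) \left(-83\right) = 6 \left(-83\right) = -498$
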